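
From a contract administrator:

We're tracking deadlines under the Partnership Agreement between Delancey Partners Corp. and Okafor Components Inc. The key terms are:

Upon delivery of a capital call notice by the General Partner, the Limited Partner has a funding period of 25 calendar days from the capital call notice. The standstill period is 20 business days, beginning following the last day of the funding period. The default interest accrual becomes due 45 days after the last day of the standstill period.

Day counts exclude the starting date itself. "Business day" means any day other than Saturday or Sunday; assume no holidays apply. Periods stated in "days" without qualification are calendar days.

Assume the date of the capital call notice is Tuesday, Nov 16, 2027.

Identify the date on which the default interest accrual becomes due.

The last day of the funding period: Nov 16, 2027 + 25 days = Dec 11, 2027.
The last day of the standstill period: 20 business days after Saturday, Dec 11, 2027, skipping weekends — Dec 13, Dec 14, Dec 15, Dec 16, …, Jan 5, Jan 6, Jan 7 — lands on Friday, Jan 7, 2028.
Adding 45 calendar days to Jan 7, 2028 gives Feb 21, 2028, which is the date on which the default interest accrual becomes due.

Feb 21, 2028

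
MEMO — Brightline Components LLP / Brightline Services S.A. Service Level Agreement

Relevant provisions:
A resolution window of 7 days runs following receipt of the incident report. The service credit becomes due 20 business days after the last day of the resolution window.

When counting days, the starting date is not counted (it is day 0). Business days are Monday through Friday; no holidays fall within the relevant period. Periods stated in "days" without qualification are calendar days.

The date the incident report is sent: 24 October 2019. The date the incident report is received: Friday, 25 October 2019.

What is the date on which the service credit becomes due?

29 November 2019

The last day of the resolution window: 7 calendar days after 25 October 2019 is 1 November 2019.
The date on which the service credit becomes due: 20 business days after Friday, 1 November 2019, skipping weekends — Nov 4, Nov 5, Nov 6, Nov 7, …, Nov 27, Nov 28, Nov 29 — lands on Friday, 29 November 2019.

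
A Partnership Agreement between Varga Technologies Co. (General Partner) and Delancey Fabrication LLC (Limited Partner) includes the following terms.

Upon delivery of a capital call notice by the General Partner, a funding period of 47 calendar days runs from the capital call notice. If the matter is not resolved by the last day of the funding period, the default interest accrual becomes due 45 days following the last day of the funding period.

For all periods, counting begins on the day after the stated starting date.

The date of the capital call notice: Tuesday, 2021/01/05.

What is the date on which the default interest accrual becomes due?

2021/04/07

Adding 47 calendar days to 2021/01/05 gives 2021/02/21, which is the last day of the funding period.
The date on which the default interest accrual becomes due: 45 calendar days after 2021/02/21 is 2021/04/07.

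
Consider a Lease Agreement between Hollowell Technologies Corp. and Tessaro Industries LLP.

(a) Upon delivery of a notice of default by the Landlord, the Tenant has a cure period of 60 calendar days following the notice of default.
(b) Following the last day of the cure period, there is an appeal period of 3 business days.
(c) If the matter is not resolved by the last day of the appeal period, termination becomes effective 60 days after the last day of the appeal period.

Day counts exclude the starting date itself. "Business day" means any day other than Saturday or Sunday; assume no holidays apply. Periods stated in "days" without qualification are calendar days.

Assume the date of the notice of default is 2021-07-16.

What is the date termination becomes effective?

The last day of the cure period: 60 calendar days after 2021-07-16 is 2021-09-14.
The last day of the appeal period: 3 business days after Tuesday, 2021-09-14, skipping weekends — Sep 15, Sep 16, Sep 17 — lands on Friday, 2021-09-17.
Adding 60 calendar days to 2021-09-17 gives 2021-11-16, which is the date termination becomes effective.

2021-11-16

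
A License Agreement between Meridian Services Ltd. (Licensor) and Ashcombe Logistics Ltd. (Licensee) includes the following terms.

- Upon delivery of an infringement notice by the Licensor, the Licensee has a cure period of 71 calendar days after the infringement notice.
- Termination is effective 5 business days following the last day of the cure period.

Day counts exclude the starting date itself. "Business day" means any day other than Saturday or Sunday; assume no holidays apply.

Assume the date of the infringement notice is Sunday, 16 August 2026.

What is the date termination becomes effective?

The last day of the cure period: 16 August 2026 + 71 days = 26 October 2026.
The date termination becomes effective: 5 business days after Monday, 26 October 2026, skipping weekends — Oct 27, Oct 28, Oct 29, Oct 30, Nov 2 — lands on Monday, 2 November 2026.

2 November 2026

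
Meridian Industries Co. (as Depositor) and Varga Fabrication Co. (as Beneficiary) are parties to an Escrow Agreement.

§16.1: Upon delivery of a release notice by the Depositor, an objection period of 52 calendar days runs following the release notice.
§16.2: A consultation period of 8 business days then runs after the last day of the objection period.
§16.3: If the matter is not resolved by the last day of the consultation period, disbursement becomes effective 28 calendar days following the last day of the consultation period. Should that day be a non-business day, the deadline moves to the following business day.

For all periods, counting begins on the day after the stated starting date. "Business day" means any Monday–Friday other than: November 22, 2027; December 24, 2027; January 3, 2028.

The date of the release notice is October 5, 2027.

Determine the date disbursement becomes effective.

The last day of the objection period: October 5, 2027 + 52 days = November 26, 2027.
The last day of the consultation period: counting 8 business days from Friday, November 26, 2027 (Nov 29, Nov 30, Dec 1, Dec 2, Dec 3, Dec 6, Dec 7, Dec 8, skipping weekends) reaches Wednesday, December 8, 2027.
Adding 28 calendar days to December 8, 2027 gives January 5, 2028, which is the date disbursement becomes effective. January 5, 2028 is a Wednesday and is not a listed holiday, so no roll-forward applies.

January 5, 2028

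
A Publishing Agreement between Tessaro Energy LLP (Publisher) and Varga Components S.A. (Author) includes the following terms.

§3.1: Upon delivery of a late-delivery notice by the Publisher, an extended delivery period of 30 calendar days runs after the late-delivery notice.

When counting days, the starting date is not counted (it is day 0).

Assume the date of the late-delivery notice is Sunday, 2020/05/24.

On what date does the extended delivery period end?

The last day of the extended delivery period: 30 calendar days after 2020/05/24 is 2020/06/23.

2020/06/23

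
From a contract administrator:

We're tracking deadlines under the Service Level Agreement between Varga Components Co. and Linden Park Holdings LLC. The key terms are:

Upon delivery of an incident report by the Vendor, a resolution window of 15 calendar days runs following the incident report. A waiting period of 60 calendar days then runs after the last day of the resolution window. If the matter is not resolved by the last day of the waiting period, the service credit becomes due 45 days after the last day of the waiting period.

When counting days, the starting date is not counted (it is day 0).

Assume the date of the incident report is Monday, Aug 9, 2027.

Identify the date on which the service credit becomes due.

Adding 15 calendar days to Aug 9, 2027 gives Aug 24, 2027, which is the last day of the resolution window.
The last day of the waiting period: Aug 24, 2027 + 60 days = Oct 23, 2027.
The date on which the service credit becomes due: 45 calendar days after Oct 23, 2027 is Dec 7, 2027.

Dec 7, 2027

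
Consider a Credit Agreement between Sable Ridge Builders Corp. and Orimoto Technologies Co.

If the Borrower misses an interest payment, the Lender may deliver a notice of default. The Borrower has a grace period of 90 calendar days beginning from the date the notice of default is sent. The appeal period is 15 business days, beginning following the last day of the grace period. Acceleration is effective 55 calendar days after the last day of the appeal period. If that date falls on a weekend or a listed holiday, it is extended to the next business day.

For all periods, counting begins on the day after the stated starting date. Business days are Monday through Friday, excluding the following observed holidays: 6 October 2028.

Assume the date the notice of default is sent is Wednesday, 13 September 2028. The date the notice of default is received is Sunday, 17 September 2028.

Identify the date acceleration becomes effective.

Adding 90 calendar days to 13 September 2028 gives 12 December 2028, which is the last day of the grace period.
The last day of the appeal period: counting 15 business days from Tuesday, 12 December 2028 (Dec 13, Dec 14, Dec 15, Dec 18, …, Dec 29, Jan 1, Jan 2, skipping weekends) reaches Tuesday, 2 January 2029.
The date acceleration becomes effective: 2 January 2029 + 55 days = 26 February 2029. 26 February 2029 is a Monday and is not a listed holiday, so no roll-forward applies.

26 February 2029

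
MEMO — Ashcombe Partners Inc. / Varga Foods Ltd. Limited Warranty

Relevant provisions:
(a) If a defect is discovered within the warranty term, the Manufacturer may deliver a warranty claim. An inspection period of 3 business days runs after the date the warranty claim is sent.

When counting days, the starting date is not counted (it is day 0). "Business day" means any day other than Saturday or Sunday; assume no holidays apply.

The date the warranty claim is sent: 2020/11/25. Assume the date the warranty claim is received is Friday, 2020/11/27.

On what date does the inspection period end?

The last day of the inspection period: 3 business days after Wednesday, 2020/11/25, skipping weekends — Nov 26, Nov 27, Nov 30 — lands on Monday, 2020/11/30.

2020/11/30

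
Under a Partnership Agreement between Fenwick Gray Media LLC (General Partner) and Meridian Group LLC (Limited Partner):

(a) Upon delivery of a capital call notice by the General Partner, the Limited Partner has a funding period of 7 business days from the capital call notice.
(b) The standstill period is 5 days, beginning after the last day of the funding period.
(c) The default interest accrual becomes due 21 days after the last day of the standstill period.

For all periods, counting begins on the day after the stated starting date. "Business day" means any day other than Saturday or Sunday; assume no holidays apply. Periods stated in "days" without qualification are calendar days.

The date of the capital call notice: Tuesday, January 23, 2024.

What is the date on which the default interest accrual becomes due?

February 27, 2024

From Tuesday, January 23, 2024, 7 business days (Jan 24, Jan 25, Jan 26, Jan 29, Jan 30, Jan 31, Feb 1, skipping weekends) brings us to Thursday, February 1, 2024, which is the last day of the funding period.
The last day of the standstill period: 5 calendar days after February 1, 2024 is February 6, 2024.
The date on which the default interest accrual becomes due: 21 calendar days after February 6, 2024 is February 27, 2024.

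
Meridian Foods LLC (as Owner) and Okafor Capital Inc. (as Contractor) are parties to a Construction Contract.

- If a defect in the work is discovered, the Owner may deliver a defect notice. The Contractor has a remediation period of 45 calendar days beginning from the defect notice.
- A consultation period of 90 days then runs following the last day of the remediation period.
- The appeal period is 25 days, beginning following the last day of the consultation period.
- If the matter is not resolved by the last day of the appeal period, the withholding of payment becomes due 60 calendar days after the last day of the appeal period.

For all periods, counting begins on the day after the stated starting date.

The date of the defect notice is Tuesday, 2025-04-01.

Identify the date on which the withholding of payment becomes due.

2025-11-07

The last day of the remediation period: 45 calendar days after 2025-04-01 is 2025-05-16.
The last day of the consultation period: 2025-05-16 + 90 days = 2025-08-14.
The last day of the appeal period: 25 calendar days after 2025-08-14 is 2025-09-08.
The date on which the withholding of payment becomes due: 60 calendar days after 2025-09-08 is 2025-11-07.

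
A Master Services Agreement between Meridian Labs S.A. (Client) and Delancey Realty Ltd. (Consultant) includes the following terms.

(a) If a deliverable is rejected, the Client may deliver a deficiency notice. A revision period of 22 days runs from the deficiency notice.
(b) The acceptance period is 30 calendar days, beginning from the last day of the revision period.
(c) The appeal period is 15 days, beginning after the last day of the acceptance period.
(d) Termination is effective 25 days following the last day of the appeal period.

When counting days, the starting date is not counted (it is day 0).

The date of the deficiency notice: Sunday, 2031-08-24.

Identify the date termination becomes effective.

The last day of the revision period: 2031-08-24 + 22 days = 2031-09-15.
Adding 30 calendar days to 2031-09-15 gives 2031-10-15, which is the last day of the acceptance period.
The last day of the appeal period: 2031-10-15 + 15 days = 2031-10-30.
Adding 25 calendar days to 2031-10-30 gives 2031-11-24, which is the date termination becomes effective.

2031-11-24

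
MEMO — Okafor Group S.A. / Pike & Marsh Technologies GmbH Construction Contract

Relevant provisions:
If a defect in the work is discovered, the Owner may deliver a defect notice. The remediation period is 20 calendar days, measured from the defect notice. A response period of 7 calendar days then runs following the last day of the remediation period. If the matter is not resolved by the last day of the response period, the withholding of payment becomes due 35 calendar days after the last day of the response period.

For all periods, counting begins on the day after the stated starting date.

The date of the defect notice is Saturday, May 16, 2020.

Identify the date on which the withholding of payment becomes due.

Adding 20 calendar days to May 16, 2020 gives June 5, 2020, which is the last day of the remediation period.
The last day of the response period: 7 calendar days after June 5, 2020 is June 12, 2020.
The date on which the withholding of payment becomes due: 35 calendar days after June 12, 2020 is July 17, 2020.

July 17, 2020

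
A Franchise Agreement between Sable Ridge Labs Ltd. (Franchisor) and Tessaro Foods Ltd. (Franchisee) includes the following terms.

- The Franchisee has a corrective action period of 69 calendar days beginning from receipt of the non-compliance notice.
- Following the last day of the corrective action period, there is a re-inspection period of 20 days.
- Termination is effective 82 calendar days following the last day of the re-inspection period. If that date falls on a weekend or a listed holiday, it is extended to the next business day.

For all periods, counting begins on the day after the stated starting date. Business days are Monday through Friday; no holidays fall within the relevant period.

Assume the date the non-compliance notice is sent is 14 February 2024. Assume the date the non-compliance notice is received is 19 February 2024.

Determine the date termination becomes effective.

8 August 2024

Adding 69 calendar days to 19 February 2024 gives 28 April 2024, which is the last day of the corrective action period.
Adding 20 calendar days to 28 April 2024 gives 18 May 2024, which is the last day of the re-inspection period.
Adding 82 calendar days to 18 May 2024 gives 8 August 2024, which is the date termination becomes effective. 8 August 2024 is a Thursday, so no roll-forward applies.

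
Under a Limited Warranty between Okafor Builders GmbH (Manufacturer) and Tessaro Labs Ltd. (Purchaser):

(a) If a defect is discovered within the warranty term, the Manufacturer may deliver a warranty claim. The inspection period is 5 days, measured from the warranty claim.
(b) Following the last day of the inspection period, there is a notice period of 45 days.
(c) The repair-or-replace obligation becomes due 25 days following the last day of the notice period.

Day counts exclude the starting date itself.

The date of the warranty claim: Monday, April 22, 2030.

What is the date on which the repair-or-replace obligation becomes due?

The last day of the inspection period: April 22, 2030 + 5 days = April 27, 2030.
The last day of the notice period: April 27, 2030 + 45 days = June 11, 2030.
The date on which the repair-or-replace obligation becomes due: June 11, 2030 + 25 days = July 6, 2030.

July 6, 2030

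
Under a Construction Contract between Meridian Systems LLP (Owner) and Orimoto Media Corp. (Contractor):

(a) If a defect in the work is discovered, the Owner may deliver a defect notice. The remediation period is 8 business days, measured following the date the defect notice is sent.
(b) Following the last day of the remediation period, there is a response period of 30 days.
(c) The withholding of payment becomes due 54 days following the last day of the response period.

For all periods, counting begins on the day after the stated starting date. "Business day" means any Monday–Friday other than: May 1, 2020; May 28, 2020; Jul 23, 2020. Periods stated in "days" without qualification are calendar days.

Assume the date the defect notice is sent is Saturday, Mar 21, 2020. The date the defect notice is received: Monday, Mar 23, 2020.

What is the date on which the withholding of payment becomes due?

The last day of the remediation period: counting 8 business days from Saturday, Mar 21, 2020 (Mar 23, Mar 24, Mar 25, Mar 26, Mar 27, Mar 30, Mar 31, Apr 1, skipping weekends) reaches Wednesday, Apr 1, 2020.
Adding 30 calendar days to Apr 1, 2020 gives May 1, 2020, which is the last day of the response period.
The date on which the withholding of payment becomes due: May 1, 2020 + 54 days = Jun 24, 2020.

Jun 24, 2020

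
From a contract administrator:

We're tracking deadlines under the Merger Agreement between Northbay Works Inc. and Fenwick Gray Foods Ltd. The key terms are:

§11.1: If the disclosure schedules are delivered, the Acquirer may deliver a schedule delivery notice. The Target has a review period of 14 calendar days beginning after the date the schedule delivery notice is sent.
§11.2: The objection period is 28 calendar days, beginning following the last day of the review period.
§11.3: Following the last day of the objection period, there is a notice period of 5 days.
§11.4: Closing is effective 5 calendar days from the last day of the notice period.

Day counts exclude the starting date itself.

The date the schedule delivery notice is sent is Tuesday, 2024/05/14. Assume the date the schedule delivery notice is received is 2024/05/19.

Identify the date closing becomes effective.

Adding 14 calendar days to 2024/05/14 gives 2024/05/28, which is the last day of the review period.
Adding 28 calendar days to 2024/05/28 gives 2024/06/25, which is the last day of the objection period.
Adding 5 calendar days to 2024/06/25 gives 2024/06/30, which is the last day of the notice period.
Adding 5 calendar days to 2024/06/30 gives 2024/07/05, which is the date closing becomes effective.

2024/07/05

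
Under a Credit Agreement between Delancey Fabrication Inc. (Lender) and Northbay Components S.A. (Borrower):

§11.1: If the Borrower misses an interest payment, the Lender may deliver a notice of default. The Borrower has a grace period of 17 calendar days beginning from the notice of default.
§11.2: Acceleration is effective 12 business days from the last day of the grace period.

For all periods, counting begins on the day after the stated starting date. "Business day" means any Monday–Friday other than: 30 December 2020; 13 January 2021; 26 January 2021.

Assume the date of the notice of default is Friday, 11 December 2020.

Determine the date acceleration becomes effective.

15 January 2021

The last day of the grace period: 11 December 2020 + 17 days = 28 December 2020.
The date acceleration becomes effective: counting 12 business days from Monday, 28 December 2020 (Dec 29, Dec 31, Jan 1, Jan 4, …, Jan 12, Jan 14, Jan 15, skipping weekends and the listed holidays on Dec 30, Jan 13) reaches Friday, 15 January 2021.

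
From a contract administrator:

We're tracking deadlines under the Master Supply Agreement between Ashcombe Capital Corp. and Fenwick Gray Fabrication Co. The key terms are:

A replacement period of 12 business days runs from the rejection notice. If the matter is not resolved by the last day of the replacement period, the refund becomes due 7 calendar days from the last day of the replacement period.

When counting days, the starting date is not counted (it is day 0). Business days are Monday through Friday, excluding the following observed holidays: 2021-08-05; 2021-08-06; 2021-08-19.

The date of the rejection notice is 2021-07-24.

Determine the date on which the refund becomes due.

From Saturday, 2021-07-24, 12 business days (Jul 26, Jul 27, Jul 28, Jul 29, …, Aug 10, Aug 11, Aug 12, skipping weekends and the listed holidays on Aug 5, Aug 6) brings us to Thursday, 2021-08-12, which is the last day of the replacement period.
The date on which the refund becomes due: 2021-08-12 + 7 days = 2021-08-19.

2021-08-19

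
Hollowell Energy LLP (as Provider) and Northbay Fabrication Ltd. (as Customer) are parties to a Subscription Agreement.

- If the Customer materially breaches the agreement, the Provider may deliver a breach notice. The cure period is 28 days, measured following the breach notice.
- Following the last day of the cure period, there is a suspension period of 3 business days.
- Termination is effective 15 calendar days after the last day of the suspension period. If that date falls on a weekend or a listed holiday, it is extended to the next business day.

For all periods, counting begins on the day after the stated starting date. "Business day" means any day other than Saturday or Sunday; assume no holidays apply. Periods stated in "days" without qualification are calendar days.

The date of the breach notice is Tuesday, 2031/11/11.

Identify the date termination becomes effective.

Adding 28 calendar days to 2031/11/11 gives 2031/12/09, which is the last day of the cure period.
The last day of the suspension period: 3 business days after Tuesday, 2031/12/09, skipping weekends — Dec 10, Dec 11, Dec 12 — lands on Friday, 2031/12/12.
The date termination becomes effective: 2031/12/12 + 15 days = 2031/12/27. That falls on a Saturday, so it rolls to the next business day, Monday, 2031/12/29.

2031/12/29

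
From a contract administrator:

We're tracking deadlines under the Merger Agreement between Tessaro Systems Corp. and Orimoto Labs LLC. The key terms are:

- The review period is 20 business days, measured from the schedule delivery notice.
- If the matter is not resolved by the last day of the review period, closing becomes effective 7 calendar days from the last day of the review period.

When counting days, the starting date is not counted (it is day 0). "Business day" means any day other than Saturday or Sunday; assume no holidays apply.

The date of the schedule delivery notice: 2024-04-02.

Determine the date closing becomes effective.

2024-05-07

The last day of the review period: 20 business days after Tuesday, 2024-04-02, skipping weekends — Apr 3, Apr 4, Apr 5, Apr 8, …, Apr 26, Apr 29, Apr 30 — lands on Tuesday, 2024-04-30.
The date closing becomes effective: 2024-04-30 + 7 days = 2024-05-07.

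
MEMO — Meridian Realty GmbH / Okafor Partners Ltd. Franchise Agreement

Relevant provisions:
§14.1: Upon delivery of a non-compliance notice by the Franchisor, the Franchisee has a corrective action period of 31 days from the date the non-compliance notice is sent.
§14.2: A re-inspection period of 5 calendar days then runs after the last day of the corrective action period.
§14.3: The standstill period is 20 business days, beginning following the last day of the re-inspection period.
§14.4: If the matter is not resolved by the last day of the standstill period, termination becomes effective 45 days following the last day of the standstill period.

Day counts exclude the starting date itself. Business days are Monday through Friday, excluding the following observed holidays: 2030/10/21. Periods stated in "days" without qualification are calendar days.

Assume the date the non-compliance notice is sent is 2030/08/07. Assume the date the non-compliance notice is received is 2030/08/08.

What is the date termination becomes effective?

2030/11/24

The last day of the corrective action period: 2030/08/07 + 31 days = 2030/09/07.
Adding 5 calendar days to 2030/09/07 gives 2030/09/12, which is the last day of the re-inspection period.
The last day of the standstill period: counting 20 business days from Thursday, 2030/09/12 (Sep 13, Sep 16, Sep 17, Sep 18, …, Oct 8, Oct 9, Oct 10, skipping weekends) reaches Thursday, 2030/10/10.
The date termination becomes effective: 2030/10/10 + 45 days = 2030/11/24.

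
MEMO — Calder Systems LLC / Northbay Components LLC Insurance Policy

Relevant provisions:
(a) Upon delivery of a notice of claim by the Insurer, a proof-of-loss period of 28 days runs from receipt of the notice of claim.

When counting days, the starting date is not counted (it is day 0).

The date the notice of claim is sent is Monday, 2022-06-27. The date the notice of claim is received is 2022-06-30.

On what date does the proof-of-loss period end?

2022-07-28

The last day of the proof-of-loss period: 2022-06-30 + 28 days = 2022-07-28.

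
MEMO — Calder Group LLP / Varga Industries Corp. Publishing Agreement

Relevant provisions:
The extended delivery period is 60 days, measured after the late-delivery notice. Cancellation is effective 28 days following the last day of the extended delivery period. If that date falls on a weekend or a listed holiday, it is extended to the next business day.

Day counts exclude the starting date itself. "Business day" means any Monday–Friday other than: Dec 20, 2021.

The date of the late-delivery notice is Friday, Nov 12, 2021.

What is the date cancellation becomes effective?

Feb 8, 2022

The last day of the extended delivery period: Nov 12, 2021 + 60 days = Jan 11, 2022.
Adding 28 calendar days to Jan 11, 2022 gives Feb 8, 2022, which is the date cancellation becomes effective. Feb 8, 2022 is a Tuesday and is not a listed holiday, so no roll-forward applies.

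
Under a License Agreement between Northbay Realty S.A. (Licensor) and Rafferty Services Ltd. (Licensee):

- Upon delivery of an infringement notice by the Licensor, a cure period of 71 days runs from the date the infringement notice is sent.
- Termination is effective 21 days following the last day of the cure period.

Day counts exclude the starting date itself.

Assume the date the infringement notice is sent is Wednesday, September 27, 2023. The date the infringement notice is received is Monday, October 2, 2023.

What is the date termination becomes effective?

December 28, 2023

The last day of the cure period: 71 calendar days after September 27, 2023 is December 7, 2023.
Adding 21 calendar days to December 7, 2023 gives December 28, 2023, which is the date termination becomes effective.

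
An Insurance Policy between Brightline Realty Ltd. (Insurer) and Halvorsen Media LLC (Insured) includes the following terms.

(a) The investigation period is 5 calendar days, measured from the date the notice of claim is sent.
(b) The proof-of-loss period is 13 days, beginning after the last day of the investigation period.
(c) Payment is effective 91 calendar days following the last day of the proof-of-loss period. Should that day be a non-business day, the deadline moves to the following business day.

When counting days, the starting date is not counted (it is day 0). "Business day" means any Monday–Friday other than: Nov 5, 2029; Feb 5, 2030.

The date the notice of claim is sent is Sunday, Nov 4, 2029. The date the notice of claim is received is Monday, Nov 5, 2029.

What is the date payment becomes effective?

Feb 21, 2030

The last day of the investigation period: 5 calendar days after Nov 4, 2029 is Nov 9, 2029.
Adding 13 calendar days to Nov 9, 2029 gives Nov 22, 2029, which is the last day of the proof-of-loss period.
Adding 91 calendar days to Nov 22, 2029 gives Feb 21, 2030, which is the date payment becomes effective. Feb 21, 2030 is a Thursday and is not a listed holiday, so no roll-forward applies.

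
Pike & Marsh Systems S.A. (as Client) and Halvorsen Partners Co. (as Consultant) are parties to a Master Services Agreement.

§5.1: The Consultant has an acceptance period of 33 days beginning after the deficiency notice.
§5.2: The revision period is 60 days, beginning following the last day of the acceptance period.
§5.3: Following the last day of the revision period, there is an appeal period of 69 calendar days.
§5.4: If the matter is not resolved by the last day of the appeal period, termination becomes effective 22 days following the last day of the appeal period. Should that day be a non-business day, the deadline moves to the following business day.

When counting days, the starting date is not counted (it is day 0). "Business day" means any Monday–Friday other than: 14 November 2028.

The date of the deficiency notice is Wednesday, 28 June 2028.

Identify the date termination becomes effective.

29 December 2028

The last day of the acceptance period: 28 June 2028 + 33 days = 31 July 2028.
The last day of the revision period: 31 July 2028 + 60 days = 29 September 2028.
The last day of the appeal period: 29 September 2028 + 69 days = 7 December 2028.
Adding 22 calendar days to 7 December 2028 gives 29 December 2028, which is the date termination becomes effective. 29 December 2028 is a Friday and is not a listed holiday, so no roll-forward applies.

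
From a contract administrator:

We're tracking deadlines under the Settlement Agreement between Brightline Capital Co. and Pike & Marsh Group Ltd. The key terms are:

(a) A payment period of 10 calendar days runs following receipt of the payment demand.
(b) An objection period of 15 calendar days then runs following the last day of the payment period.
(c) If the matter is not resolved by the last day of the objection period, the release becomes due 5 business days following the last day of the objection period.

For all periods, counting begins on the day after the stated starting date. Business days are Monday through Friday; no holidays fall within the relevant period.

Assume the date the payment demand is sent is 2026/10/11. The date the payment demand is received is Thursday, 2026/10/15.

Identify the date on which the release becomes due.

The last day of the payment period: 10 calendar days after 2026/10/15 is 2026/10/25.
The last day of the objection period: 2026/10/25 + 15 days = 2026/11/09.
The date on which the release becomes due: 5 business days after Monday, 2026/11/09, skipping weekends — Nov 10, Nov 11, Nov 12, Nov 13, Nov 16 — lands on Monday, 2026/11/16.

2026/11/16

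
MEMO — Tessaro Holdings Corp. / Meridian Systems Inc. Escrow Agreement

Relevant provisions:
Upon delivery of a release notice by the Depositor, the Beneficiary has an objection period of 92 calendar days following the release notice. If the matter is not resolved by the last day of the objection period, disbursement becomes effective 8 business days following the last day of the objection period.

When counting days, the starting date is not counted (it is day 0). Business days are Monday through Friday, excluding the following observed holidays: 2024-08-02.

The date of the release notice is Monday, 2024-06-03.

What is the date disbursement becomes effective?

The last day of the objection period: 2024-06-03 + 92 days = 2024-09-03.
The date disbursement becomes effective: counting 8 business days from Tuesday, 2024-09-03 (Sep 4, Sep 5, Sep 6, Sep 9, Sep 10, Sep 11, Sep 12, Sep 13, skipping weekends) reaches Friday, 2024-09-13.

2024-09-13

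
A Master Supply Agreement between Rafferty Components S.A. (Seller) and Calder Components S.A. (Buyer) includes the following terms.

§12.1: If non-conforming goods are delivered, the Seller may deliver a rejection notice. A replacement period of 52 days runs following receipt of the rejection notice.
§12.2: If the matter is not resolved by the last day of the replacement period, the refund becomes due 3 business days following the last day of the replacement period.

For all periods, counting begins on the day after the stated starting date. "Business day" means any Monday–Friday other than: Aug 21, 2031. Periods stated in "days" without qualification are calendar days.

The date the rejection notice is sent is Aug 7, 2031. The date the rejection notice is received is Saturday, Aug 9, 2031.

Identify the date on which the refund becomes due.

Adding 52 calendar days to Aug 9, 2031 gives Sep 30, 2031, which is the last day of the replacement period.
The date on which the refund becomes due: 3 business days after Tuesday, Sep 30, 2031, skipping weekends — Oct 1, Oct 2, Oct 3 — lands on Friday, Oct 3, 2031.

Oct 3, 2031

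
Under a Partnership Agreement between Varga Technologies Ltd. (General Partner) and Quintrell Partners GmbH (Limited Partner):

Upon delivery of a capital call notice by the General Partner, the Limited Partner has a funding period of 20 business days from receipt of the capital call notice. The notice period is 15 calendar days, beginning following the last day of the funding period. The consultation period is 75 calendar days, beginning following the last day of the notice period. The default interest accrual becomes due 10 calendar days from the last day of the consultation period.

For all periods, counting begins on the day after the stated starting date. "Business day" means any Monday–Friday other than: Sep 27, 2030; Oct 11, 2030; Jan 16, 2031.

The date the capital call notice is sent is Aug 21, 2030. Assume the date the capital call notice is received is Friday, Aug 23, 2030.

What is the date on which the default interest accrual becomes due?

The last day of the funding period: counting 20 business days from Friday, Aug 23, 2030 (Aug 26, Aug 27, Aug 28, Aug 29, …, Sep 18, Sep 19, Sep 20, skipping weekends) reaches Friday, Sep 20, 2030.
The last day of the notice period: Sep 20, 2030 + 15 days = Oct 5, 2030.
The last day of the consultation period: Oct 5, 2030 + 75 days = Dec 19, 2030.
The date on which the default interest accrual becomes due: 10 calendar days after Dec 19, 2030 is Dec 29, 2030.

Dec 29, 2030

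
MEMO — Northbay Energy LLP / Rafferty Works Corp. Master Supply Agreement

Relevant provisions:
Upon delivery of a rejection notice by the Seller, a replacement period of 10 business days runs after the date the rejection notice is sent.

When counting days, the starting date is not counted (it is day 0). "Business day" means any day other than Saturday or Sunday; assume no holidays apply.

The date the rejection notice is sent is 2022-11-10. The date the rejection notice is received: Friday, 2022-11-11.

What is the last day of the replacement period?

2022-11-24

From Thursday, 2022-11-10, 10 business days (Nov 11, Nov 14, Nov 15, Nov 16, Nov 17, Nov 18, Nov 21, Nov 22, Nov 23, Nov 24, skipping weekends) brings us to Thursday, 2022-11-24, which is the last day of the replacement period.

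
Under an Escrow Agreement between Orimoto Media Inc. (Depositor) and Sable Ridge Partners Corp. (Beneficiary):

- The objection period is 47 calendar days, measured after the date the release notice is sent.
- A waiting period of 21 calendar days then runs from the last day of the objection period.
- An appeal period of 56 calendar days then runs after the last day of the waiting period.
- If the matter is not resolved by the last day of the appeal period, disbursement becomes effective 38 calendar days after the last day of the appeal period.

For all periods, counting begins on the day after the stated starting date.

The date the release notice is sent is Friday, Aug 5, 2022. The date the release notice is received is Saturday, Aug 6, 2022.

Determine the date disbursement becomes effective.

Jan 14, 2023

The last day of the objection period: Aug 5, 2022 + 47 days = Sep 21, 2022.
Adding 21 calendar days to Sep 21, 2022 gives Oct 12, 2022, which is the last day of the waiting period.
Adding 56 calendar days to Oct 12, 2022 gives Dec 7, 2022, which is the last day of the appeal period.
The date disbursement becomes effective: Dec 7, 2022 + 38 days = Jan 14, 2023.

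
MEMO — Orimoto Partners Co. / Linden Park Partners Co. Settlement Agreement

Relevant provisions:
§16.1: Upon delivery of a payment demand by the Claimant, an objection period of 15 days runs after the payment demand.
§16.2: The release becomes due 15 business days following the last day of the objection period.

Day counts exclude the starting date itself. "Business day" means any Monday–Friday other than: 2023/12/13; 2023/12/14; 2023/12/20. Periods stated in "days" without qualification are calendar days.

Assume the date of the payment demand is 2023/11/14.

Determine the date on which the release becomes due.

2023/12/25

Adding 15 calendar days to 2023/11/14 gives 2023/11/29, which is the last day of the objection period.
The date on which the release becomes due: counting 15 business days from Wednesday, 2023/11/29 (Nov 30, Dec 1, Dec 4, Dec 5, …, Dec 21, Dec 22, Dec 25, skipping weekends and the listed holidays on Dec 13, Dec 14, Dec 20) reaches Monday, 2023/12/25.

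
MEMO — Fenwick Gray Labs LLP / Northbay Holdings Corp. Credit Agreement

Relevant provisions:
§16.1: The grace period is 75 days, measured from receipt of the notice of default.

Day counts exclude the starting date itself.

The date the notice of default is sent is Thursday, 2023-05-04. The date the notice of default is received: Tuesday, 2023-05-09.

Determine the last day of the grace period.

The last day of the grace period: 2023-05-09 + 75 days = 2023-07-23.

2023-07-23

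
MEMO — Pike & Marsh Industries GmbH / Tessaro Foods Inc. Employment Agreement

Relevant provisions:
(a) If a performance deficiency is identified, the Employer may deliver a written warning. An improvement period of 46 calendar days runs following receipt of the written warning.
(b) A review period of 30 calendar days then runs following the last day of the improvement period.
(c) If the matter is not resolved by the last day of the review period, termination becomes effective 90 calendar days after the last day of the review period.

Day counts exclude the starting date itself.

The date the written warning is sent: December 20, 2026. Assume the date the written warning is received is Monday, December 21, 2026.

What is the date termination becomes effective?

The last day of the improvement period: December 21, 2026 + 46 days = February 5, 2027.
The last day of the review period: February 5, 2027 + 30 days = March 7, 2027.
The date termination becomes effective: 90 calendar days after March 7, 2027 is June 5, 2027.

June 5, 2027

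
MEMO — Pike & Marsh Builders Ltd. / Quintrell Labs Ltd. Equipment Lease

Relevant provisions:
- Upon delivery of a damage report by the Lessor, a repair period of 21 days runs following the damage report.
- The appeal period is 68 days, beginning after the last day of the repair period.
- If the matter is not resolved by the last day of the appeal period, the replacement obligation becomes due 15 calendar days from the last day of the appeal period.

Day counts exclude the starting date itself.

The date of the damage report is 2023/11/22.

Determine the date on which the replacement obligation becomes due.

2024/03/05

The last day of the repair period: 21 calendar days after 2023/11/22 is 2023/12/13.
The last day of the appeal period: 2023/12/13 + 68 days = 2024/02/19.
The date on which the replacement obligation becomes due: 15 calendar days after 2024/02/19 is 2024/03/05.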